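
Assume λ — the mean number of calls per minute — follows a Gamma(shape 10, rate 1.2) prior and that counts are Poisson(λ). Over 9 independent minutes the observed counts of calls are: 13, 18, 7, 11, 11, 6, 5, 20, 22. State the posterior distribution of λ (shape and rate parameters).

The Poisson likelihood adds the total count to the shape and the number of exposure periods to the rate. Here ∑xᵢ = 113 and n = 9, so shape 10→123 and rate 1.2→10.2.

Posterior: Gamma(shape=123, rate=10.2)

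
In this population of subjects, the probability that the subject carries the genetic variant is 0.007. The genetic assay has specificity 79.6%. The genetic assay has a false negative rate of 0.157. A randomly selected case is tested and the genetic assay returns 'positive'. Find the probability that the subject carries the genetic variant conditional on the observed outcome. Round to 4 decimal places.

Write H for 'the subject carries the genetic variant'. Prior odds H:¬H = 0.007/0.993 = 0.0070493. For the 'positive' outcome, the likelihood ratio is 0.843/0.204 = 4.1324.
Posterior odds = 0.0070493 × 4.1324 = 0.029130, so P(H|E) = 0.029130/(1+0.029130) = 0.0283.

P(H | E) ≈ 0.0283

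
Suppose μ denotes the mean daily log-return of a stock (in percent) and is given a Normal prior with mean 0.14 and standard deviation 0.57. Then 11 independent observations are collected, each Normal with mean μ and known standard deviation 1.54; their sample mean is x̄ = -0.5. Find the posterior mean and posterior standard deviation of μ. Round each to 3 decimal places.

Posterior mean ≈ -0.245; posterior SD ≈ 0.360

With known σ, the Normal prior is conjugate. Weight on the data is w = (n/σ²)/(n/σ² + 1/τ₀²) = 4.63822/(4.63822+3.07787) = 0.60111.
Posterior mean = w·x̄ + (1−w)·μ₀ = 0.60111·-0.5 + 0.39889·0.14 = -0.245. Posterior variance = 1/(4.63822+3.07787) = 0.129599, so SD = 0.360.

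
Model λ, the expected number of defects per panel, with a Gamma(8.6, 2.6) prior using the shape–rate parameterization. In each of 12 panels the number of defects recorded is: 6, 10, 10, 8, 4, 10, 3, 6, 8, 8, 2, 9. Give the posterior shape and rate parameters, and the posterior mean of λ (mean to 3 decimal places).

Posterior: Gamma(shape=92.6, rate=14.6); mean ≈ 6.342

Total count ∑xᵢ = 84 over n = 12 panels.
Gamma is conjugate to the Poisson likelihood: posterior is Gamma(shape = 8.6+84 = 92.6, rate = 2.6+12 = 14.6).
E[λ | data] = 92.6/14.6 = 6.342.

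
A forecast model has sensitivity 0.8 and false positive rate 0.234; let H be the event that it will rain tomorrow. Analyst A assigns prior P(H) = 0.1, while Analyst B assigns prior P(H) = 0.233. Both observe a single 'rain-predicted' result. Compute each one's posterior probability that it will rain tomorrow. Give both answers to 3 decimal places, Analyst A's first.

Analyst A: 0.275; Analyst B: 0.509

P('+'|H) = 0.8, P('+'|¬H) = 0.234.
Analyst A: numerator 0.8·0.1 = 0.080000; evidence = 0.080000+0.234·0.9 = 0.29060; posterior = 0.275.
Analyst B: numerator 0.8·0.233 = 0.18640; evidence = 0.18640+0.234·0.767 = 0.36588; posterior = 0.509.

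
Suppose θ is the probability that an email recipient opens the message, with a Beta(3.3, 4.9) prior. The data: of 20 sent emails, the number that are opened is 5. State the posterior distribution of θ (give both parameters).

Posterior: Beta(8.3, 19.9)

Observing 5 successes and 15 failures updates Beta(3.3, 4.9) by adding the success and failure counts to the two shape parameters: α = 3.3+5 = 8.3, β = 4.9+15 = 19.9.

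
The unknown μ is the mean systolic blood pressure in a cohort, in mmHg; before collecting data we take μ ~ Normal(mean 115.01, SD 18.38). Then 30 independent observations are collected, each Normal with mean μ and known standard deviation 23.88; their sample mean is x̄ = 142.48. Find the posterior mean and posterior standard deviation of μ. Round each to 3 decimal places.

With known σ, the Normal prior is conjugate. Weight on the data is w = (n/σ²)/(n/σ² + 1/τ₀²) = 0.0526081/(0.0526081+0.00296012) = 0.94673.
Posterior mean = w·x̄ + (1−w)·μ₀ = 0.94673·142.48 + 0.053270·115.01 = 141.017. Posterior variance = 1/(0.0526081+0.00296012) = 17.9959, so SD = 4.242.

Posterior mean ≈ 141.017; posterior SD ≈ 4.242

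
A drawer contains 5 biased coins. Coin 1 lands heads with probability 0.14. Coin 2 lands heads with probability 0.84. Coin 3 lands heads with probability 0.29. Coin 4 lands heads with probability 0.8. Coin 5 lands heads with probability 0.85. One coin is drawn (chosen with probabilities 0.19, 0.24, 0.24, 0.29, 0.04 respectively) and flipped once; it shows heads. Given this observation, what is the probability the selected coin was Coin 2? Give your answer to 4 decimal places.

Tabulate prior·likelihood by source: [1] prior 0.19, lik 0.14, product 0.02660; [2] prior 0.24, lik 0.84, product 0.2016; [3] prior 0.24, lik 0.29, product 0.06960; [4] prior 0.29, lik 0.8, product 0.2320; [5] prior 0.04, lik 0.85, product 0.03400.
Normalizing constant = 0.56380; the posterior for Coin 2 is its product over the sum, 0.2016/0.56380 = 0.3576.

Posterior probability ≈ 0.3576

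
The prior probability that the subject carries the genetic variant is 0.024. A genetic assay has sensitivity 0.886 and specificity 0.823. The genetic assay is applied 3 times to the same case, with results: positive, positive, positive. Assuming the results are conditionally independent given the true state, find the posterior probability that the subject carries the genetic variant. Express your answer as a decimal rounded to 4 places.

Posterior P(H) ≈ 0.7552

With H the event that the subject carries the genetic variant, the joint likelihood of the observed sequence is P(data|H) = 0.886·0.886·0.886 = 0.69551 and P(data|¬H) = 0.177·0.177·0.177 = 0.0055452.
Bayes: P(H|data) = 0.024·0.69551 / (0.024·0.69551 + 0.976·0.0055452) = 0.016692/0.022104 = 0.7552.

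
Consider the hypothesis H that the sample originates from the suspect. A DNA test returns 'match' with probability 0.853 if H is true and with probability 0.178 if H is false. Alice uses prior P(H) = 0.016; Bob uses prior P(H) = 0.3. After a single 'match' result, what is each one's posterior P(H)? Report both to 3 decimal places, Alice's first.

The likelihood ratio for a 'match' result is 0.853/0.178 = 4.7921.
Alice: prior odds 0.016/0.984 = 0.016260; posterior odds 0.077921; posterior probability 0.072.
Bob: prior odds 0.3/0.7 = 0.42857; posterior odds 2.0538; posterior probability 0.673.

Alice: 0.072; Bob: 0.673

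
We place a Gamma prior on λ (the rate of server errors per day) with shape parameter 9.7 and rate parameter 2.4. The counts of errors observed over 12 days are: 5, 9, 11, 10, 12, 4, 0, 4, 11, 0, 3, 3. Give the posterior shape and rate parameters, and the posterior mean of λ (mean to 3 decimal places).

Total count ∑xᵢ = 72 over n = 12 days.
Gamma is conjugate to the Poisson likelihood: posterior is Gamma(shape = 9.7+72 = 81.7, rate = 2.4+12 = 14.4).
E[λ | data] = 81.7/14.4 = 5.674.

Posterior: Gamma(shape=81.7, rate=14.4); mean ≈ 5.674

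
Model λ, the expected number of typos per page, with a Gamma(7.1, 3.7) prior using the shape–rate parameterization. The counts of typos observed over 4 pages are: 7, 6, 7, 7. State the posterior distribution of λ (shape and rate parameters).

The Poisson likelihood adds the total count to the shape and the number of exposure periods to the rate. Here ∑xᵢ = 27 and n = 4, so shape 7.1→34.1 and rate 3.7→7.7.

Posterior: Gamma(shape=34.1, rate=7.7)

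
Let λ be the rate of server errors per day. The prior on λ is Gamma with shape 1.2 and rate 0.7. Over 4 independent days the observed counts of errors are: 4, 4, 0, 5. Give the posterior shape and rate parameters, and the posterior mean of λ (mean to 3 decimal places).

Total count ∑xᵢ = 13 over n = 4 days.
Gamma is conjugate to the Poisson likelihood: posterior is Gamma(shape = 1.2+13 = 14.2, rate = 0.7+4 = 4.7).
Posterior mean = shape/rate = 14.2/4.7 = 3.021.

Posterior: Gamma(shape=14.2, rate=4.7); mean ≈ 3.021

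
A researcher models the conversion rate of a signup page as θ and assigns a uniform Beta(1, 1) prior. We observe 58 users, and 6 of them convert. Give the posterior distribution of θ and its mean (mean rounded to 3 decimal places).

Observing 6 successes and 52 failures updates Beta(1, 1) by adding the success and failure counts to the two shape parameters: α = 1+6 = 7, β = 1+52 = 53.
Posterior mean = α/(α+β) = 7/60 = 0.117.

Posterior: Beta(7, 53); mean ≈ 0.117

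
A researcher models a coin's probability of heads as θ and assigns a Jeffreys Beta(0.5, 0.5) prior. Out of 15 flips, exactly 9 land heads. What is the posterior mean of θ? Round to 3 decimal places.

The binomial likelihood is conjugate to the Beta prior: with 9 successes and 6 failures, the posterior is Beta(0.5+9, 0.5+6) = Beta(9.5, 6.5).
E[θ | data] = 9.5/(9.5+6.5) = 0.594.

Posterior mean ≈ 0.594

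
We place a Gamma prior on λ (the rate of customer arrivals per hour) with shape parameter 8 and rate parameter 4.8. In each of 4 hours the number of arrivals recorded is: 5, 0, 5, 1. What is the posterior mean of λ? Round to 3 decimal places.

Posterior mean ≈ 2.159

Total count ∑xᵢ = 11 over n = 4 hours.
Gamma is conjugate to the Poisson likelihood: posterior is Gamma(shape = 8+11 = 19, rate = 4.8+4 = 8.8).
E[λ | data] = 19/8.8 = 2.159.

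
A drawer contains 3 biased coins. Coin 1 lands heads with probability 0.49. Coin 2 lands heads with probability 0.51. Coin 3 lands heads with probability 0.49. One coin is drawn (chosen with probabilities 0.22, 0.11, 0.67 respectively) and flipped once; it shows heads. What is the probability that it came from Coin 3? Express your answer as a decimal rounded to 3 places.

P(heads|C1) = 0.49; P(heads|C2) = 0.51; P(heads|C3) = 0.49.
Prior × likelihood for each source: 0.22·0.49=0.1078, 0.11·0.51=0.05610, 0.67·0.49=0.3283. Summing gives P(heads) = 0.49220.
P(Coin 3 | heads) = 0.3283 / 0.49220 = 0.667.

Posterior probability ≈ 0.667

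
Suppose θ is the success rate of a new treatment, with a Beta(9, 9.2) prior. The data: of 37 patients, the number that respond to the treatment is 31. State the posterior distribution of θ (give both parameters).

The binomial likelihood is conjugate to the Beta prior: with 31 successes and 6 failures, the posterior is Beta(9+31, 9.2+6) = Beta(40, 15.2).

Posterior: Beta(40, 15.2)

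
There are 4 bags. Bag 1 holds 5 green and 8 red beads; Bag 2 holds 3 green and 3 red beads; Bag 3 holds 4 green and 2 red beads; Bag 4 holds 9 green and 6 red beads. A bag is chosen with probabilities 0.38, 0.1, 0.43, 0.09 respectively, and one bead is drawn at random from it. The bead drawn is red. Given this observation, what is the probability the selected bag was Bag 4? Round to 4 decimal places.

Tabulate prior·likelihood by source: [1] prior 0.38, lik 0.6154, product 0.2338; [2] prior 0.1, lik 0.5, product 0.05000; [3] prior 0.43, lik 0.3333, product 0.1433; [4] prior 0.09, lik 0.4, product 0.03600.
Normalizing constant = 0.46318; the posterior for Bag 4 is its product over the sum, 0.03600/0.46318 = 0.0777.

Posterior probability ≈ 0.0777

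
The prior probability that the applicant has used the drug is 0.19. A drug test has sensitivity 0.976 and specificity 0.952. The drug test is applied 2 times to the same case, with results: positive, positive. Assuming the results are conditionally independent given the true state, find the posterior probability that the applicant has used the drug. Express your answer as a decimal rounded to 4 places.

Posterior P(H) ≈ 0.9898

With H the event that the applicant has used the drug, the joint likelihood of the observed sequence is P(data|H) = 0.976·0.976 = 0.95258 and P(data|¬H) = 0.048·0.048 = 0.0023040.
Bayes: P(H|data) = 0.19·0.95258 / (0.19·0.95258 + 0.81·0.0023040) = 0.18099/0.18286 = 0.9898.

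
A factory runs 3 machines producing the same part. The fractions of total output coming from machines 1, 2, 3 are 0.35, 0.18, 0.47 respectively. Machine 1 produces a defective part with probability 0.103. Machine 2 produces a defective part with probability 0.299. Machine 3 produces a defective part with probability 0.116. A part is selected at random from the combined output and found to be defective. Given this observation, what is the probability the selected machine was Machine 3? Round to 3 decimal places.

Posterior probability ≈ 0.378

P(defective|M1) = 0.103; P(defective|M2) = 0.299; P(defective|M3) = 0.116.
Prior × likelihood for each source: 0.35·0.103=0.03605, 0.18·0.299=0.05382, 0.47·0.116=0.05452. Summing gives P(defective) = 0.14439.
P(Machine 3 | defective) = 0.05452 / 0.14439 = 0.378.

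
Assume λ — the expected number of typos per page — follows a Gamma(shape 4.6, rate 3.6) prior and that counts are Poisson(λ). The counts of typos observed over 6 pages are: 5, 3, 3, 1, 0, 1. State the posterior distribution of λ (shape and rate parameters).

Posterior: Gamma(shape=17.6, rate=9.6)

Total count ∑xᵢ = 13 over n = 6 pages.
Gamma is conjugate to the Poisson likelihood: posterior is Gamma(shape = 4.6+13 = 17.6, rate = 3.6+6 = 9.6).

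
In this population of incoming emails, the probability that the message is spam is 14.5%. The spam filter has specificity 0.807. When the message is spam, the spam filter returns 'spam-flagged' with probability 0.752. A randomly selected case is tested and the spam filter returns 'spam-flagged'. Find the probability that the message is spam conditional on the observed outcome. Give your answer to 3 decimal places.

P(H | E) ≈ 0.398

Let H be the event that the message is spam. P(H) = 0.145, so P(¬H) = 0.855. With E the 'spam-flagged' result, P(E|H) = 0.752 and P(E|¬H) = 0.193.
P(E) = 0.752·0.145 + 0.193·0.855 = 0.10904 + 0.16501 = 0.27405.
By Bayes' theorem, P(H|E) = 0.10904 / 0.27405 = 0.398.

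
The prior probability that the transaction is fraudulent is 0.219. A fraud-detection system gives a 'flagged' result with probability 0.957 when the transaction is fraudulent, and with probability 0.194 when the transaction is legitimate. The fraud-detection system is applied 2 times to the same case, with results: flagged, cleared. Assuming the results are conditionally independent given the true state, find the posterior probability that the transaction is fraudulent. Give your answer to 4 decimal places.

Posterior P(H) ≈ 0.0687

With H the event that the transaction is fraudulent, the joint likelihood of the observed sequence is P(data|H) = 0.957·0.043 = 0.041151 and P(data|¬H) = 0.194·0.806 = 0.15636.
Bayes: P(H|data) = 0.219·0.041151 / (0.219·0.041151 + 0.781·0.15636) = 0.0090121/0.13113 = 0.0687.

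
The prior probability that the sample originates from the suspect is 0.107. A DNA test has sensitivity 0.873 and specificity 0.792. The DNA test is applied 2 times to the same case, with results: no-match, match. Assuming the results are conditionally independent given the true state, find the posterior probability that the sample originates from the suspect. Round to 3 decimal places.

Posterior P(H) ≈ 0.075

Let H be the event that the sample originates from the suspect; start with P(H) = 0.107. P('match'|H) = 0.873, P('match'|¬H) = 0.208.
Update on result 1 ('no-match'): P(H) ← 0.127·0.1070 / (0.127·0.1070 + 0.792·0.8930) = 0.013589/0.72084 = 0.0189.
Update on result 2 ('match'): P(H) ← 0.873·0.0189 / (0.873·0.0189 + 0.208·0.9811) = 0.016457/0.22054 = 0.0746.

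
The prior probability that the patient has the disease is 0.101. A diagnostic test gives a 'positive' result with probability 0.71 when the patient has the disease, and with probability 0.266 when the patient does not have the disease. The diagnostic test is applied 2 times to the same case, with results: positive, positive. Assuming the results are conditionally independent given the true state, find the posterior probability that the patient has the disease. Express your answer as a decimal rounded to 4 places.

With H the event that the patient has the disease, the joint likelihood of the observed sequence is P(data|H) = 0.71·0.71 = 0.50410 and P(data|¬H) = 0.266·0.266 = 0.070756.
Bayes: P(H|data) = 0.101·0.50410 / (0.101·0.50410 + 0.899·0.070756) = 0.050914/0.11452 = 0.4446.

Posterior P(H) ≈ 0.4446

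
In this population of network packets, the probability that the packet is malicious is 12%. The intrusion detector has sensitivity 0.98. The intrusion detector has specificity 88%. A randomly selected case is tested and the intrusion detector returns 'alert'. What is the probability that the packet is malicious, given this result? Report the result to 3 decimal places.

P(H | E) ≈ 0.527

Let H be the event that the packet is malicious. P(H) = 0.12, so P(¬H) = 0.88. With E the 'alert' result, P(E|H) = 0.98 and P(E|¬H) = 0.12.
P(E) = 0.98·0.12 + 0.12·0.88 = 0.11760 + 0.10560 = 0.22320.
By Bayes' theorem, P(H|E) = 0.11760 / 0.22320 = 0.527.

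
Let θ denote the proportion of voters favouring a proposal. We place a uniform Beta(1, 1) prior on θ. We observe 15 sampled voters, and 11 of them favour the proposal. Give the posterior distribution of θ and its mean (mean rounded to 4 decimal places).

Posterior: Beta(12, 5); mean ≈ 0.7059

Observing 11 successes and 4 failures updates Beta(1, 1) by adding the success and failure counts to the two shape parameters: α = 1+11 = 12, β = 1+4 = 5.
Posterior mean = α/(α+β) = 12/17 = 0.7059.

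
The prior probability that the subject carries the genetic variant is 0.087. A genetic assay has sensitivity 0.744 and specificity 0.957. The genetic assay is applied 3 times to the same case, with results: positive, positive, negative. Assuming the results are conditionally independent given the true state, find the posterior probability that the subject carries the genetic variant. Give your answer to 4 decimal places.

Let H be the event that the subject carries the genetic variant; start with P(H) = 0.087. P('positive'|H) = 0.744, P('positive'|¬H) = 0.043.
Update on result 1 ('positive'): P(H) ← 0.744·0.0870 / (0.744·0.0870 + 0.043·0.9130) = 0.064728/0.10399 = 0.6225.
Update on result 2 ('positive'): P(H) ← 0.744·0.6225 / (0.744·0.6225 + 0.043·0.3775) = 0.46311/0.47935 = 0.9661.
Update on result 3 ('negative'): P(H) ← 0.256·0.9661 / (0.256·0.9661 + 0.957·0.0339) = 0.24733/0.27974 = 0.8841.

Posterior P(H) ≈ 0.8841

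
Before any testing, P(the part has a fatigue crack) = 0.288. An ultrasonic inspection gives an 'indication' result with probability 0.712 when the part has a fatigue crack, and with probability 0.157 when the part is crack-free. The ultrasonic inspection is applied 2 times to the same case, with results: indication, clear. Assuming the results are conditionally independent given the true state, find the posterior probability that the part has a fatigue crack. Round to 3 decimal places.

With H the event that the part has a fatigue crack, the joint likelihood of the observed sequence is P(data|H) = 0.712·0.288 = 0.20506 and P(data|¬H) = 0.157·0.843 = 0.13235.
Bayes: P(H|data) = 0.288·0.20506 / (0.288·0.20506 + 0.712·0.13235) = 0.059056/0.15329 = 0.3853.

Posterior P(H) ≈ 0.385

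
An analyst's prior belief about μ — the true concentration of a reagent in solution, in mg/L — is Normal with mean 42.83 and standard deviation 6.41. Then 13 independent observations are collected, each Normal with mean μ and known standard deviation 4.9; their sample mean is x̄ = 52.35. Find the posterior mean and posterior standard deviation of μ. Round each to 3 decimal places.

Prior precision 1/τ₀² = 1/6.41² = 0.0243379; data precision n/σ² = 13/4.9² = 0.541441.
Posterior precision = 0.0243379 + 0.541441 = 0.565779, giving posterior SD = 1/√0.565779 = 1.329.
Posterior mean = (0.0243379·42.83 + 0.541441·52.35) / 0.565779 = 51.940.

Posterior mean ≈ 51.940; posterior SD ≈ 1.329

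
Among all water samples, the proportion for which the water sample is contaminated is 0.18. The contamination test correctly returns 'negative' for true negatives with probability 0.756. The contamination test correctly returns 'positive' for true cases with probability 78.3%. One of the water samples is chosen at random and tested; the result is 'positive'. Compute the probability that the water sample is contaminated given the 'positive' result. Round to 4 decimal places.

Write H for 'the water sample is contaminated'. Prior odds H:¬H = 0.18/0.82 = 0.21951. For the 'positive' outcome, the likelihood ratio is 0.783/0.244 = 3.2090.
Posterior odds = 0.21951 × 3.2090 = 0.70442, so P(H|E) = 0.70442/(1+0.70442) = 0.4133.

P(H | E) ≈ 0.4133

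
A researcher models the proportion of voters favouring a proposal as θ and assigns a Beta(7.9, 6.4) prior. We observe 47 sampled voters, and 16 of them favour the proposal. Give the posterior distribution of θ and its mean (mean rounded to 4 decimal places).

Posterior: Beta(23.9, 37.4); mean ≈ 0.3899

Observing 16 successes and 31 failures updates Beta(7.9, 6.4) by adding the success and failure counts to the two shape parameters: α = 7.9+16 = 23.9, β = 6.4+31 = 37.4.
Posterior mean = α/(α+β) = 23.9/61.3 = 0.3899.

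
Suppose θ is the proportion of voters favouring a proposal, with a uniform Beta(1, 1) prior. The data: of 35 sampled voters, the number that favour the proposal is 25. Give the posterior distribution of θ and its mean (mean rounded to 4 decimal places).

Posterior: Beta(26, 11); mean ≈ 0.7027

The binomial likelihood is conjugate to the Beta prior: with 25 successes and 10 failures, the posterior is Beta(1+25, 1+10) = Beta(26, 11).
Posterior mean = α/(α+β) = 26/37 = 0.7027.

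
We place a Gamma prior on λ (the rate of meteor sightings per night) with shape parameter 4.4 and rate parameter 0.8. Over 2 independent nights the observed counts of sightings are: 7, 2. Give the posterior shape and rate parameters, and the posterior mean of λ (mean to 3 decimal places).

Posterior: Gamma(shape=13.4, rate=2.8); mean ≈ 4.786

Total count ∑xᵢ = 9 over n = 2 nights.
Gamma is conjugate to the Poisson likelihood: posterior is Gamma(shape = 4.4+9 = 13.4, rate = 0.8+2 = 2.8).
Posterior mean = shape/rate = 13.4/2.8 = 4.786.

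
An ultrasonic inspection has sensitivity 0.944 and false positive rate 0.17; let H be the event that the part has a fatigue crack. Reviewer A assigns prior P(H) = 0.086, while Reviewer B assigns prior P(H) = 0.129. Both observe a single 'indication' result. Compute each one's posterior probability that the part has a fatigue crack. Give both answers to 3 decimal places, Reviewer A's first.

P('+'|H) = 0.944, P('+'|¬H) = 0.17.
Reviewer A: numerator 0.944·0.086 = 0.081184; evidence = 0.081184+0.17·0.914 = 0.23656; posterior = 0.343.
Reviewer B: numerator 0.944·0.129 = 0.12178; evidence = 0.12178+0.17·0.871 = 0.26985; posterior = 0.451.

Reviewer A: 0.343; Reviewer B: 0.451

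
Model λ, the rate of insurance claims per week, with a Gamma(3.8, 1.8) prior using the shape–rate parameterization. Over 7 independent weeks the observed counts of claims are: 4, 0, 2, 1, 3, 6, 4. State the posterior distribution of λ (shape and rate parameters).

Posterior: Gamma(shape=23.8, rate=8.8)

The Poisson likelihood adds the total count to the shape and the number of exposure periods to the rate. Here ∑xᵢ = 20 and n = 7, so shape 3.8→23.8 and rate 1.8→8.8.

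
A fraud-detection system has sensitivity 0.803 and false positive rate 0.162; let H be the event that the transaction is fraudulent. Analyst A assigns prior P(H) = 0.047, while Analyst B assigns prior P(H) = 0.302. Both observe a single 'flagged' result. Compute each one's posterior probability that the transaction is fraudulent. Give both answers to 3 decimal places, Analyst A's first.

P('+'|H) = 0.803, P('+'|¬H) = 0.162.
Analyst A: numerator 0.803·0.047 = 0.037741; evidence = 0.037741+0.162·0.953 = 0.19213; posterior = 0.196.
Analyst B: numerator 0.803·0.302 = 0.24251; evidence = 0.24251+0.162·0.698 = 0.35558; posterior = 0.682.

Analyst A: 0.196; Analyst B: 0.682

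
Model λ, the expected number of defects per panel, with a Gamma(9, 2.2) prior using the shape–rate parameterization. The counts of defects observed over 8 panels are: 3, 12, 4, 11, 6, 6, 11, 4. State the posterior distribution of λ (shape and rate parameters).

Posterior: Gamma(shape=66, rate=10.2)

The Poisson likelihood adds the total count to the shape and the number of exposure periods to the rate. Here ∑xᵢ = 57 and n = 8, so shape 9→66 and rate 2.2→10.2.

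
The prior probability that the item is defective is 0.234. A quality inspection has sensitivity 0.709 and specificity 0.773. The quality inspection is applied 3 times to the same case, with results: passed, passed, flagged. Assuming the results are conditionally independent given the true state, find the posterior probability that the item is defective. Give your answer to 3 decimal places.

Posterior P(H) ≈ 0.119

With H the event that the item is defective, the joint likelihood of the observed sequence is P(data|H) = 0.291·0.291·0.709 = 0.060039 and P(data|¬H) = 0.773·0.773·0.227 = 0.13564.
Bayes: P(H|data) = 0.234·0.060039 / (0.234·0.060039 + 0.766·0.13564) = 0.014049/0.11795 = 0.1191.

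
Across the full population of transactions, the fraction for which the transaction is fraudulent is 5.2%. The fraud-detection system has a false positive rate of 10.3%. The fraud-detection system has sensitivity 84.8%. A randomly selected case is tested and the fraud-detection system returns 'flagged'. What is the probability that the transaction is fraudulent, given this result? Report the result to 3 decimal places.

Write H for 'the transaction is fraudulent'. Prior odds H:¬H = 0.052/0.948 = 0.054852. For the 'flagged' outcome, the likelihood ratio is 0.848/0.103 = 8.2330.
Posterior odds = 0.054852 × 8.2330 = 0.45160, so P(H|E) = 0.45160/(1+0.45160) = 0.311.

P(H | E) ≈ 0.311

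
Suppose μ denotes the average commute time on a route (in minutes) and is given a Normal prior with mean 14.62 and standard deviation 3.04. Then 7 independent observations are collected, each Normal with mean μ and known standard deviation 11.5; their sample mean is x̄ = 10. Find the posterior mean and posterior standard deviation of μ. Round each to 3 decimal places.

Prior precision 1/τ₀² = 1/3.04² = 0.108206; data precision n/σ² = 7/11.5² = 0.0529301.
Posterior precision = 0.108206 + 0.0529301 = 0.161136, giving posterior SD = 1/√0.161136 = 2.491.
Posterior mean = (0.108206·14.62 + 0.0529301·10) / 0.161136 = 13.102.

Posterior mean ≈ 13.102; posterior SD ≈ 2.491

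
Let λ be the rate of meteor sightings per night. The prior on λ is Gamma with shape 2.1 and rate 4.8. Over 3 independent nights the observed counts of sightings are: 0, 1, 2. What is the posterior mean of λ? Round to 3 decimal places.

The Poisson likelihood adds the total count to the shape and the number of exposure periods to the rate. Here ∑xᵢ = 3 and n = 3, so shape 2.1→5.1 and rate 4.8→7.8.
Posterior mean = shape/rate = 5.1/7.8 = 0.654.

Posterior mean ≈ 0.654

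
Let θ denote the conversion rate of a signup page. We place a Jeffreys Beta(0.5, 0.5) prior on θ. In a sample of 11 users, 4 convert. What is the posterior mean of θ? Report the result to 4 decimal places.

The binomial likelihood is conjugate to the Beta prior: with 4 successes and 7 failures, the posterior is Beta(0.5+4, 0.5+7) = Beta(4.5, 7.5).
Posterior mean = α/(α+β) = 4.5/12 = 0.3750.

Posterior mean ≈ 0.3750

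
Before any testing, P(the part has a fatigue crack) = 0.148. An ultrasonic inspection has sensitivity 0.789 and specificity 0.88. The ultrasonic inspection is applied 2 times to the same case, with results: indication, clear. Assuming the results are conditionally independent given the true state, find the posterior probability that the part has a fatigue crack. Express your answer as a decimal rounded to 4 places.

Posterior P(H) ≈ 0.2150

Let H be the event that the part has a fatigue crack; start with P(H) = 0.148. P('indication'|H) = 0.789, P('indication'|¬H) = 0.12.
Update on result 1 ('indication'): P(H) ← 0.789·0.1480 / (0.789·0.1480 + 0.12·0.8520) = 0.11677/0.21901 = 0.5332.
Update on result 2 ('clear'): P(H) ← 0.211·0.5332 / (0.211·0.5332 + 0.88·0.4668) = 0.11250/0.52331 = 0.2150.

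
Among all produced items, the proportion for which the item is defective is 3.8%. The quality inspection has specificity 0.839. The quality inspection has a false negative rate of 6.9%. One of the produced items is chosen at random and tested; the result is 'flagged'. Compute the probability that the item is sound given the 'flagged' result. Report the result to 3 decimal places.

P(¬H | E) ≈ 0.814

Write H for 'the item is defective'. Prior odds H:¬H = 0.038/0.962 = 0.039501. For the 'flagged' outcome, the likelihood ratio is 0.931/0.161 = 5.7826.
Posterior odds = 0.039501 × 5.7826 = 0.22842, so P(H|E) = 0.22842/(1+0.22842) = 0.186. Then P(¬H|E) = 1 − 0.186 = 0.814.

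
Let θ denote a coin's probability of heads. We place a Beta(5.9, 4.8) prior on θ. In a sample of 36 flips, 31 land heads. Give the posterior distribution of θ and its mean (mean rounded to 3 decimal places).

Posterior: Beta(36.9, 9.8); mean ≈ 0.790

Observing 31 successes and 5 failures updates Beta(5.9, 4.8) by adding the success and failure counts to the two shape parameters: α = 5.9+31 = 36.9, β = 4.8+5 = 9.8.
Posterior mean = α/(α+β) = 36.9/46.7 = 0.790.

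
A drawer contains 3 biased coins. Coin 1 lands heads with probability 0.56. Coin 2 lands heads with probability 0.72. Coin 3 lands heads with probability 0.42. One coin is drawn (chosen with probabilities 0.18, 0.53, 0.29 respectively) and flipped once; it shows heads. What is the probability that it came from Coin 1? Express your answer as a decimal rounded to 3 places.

Posterior probability ≈ 0.167

P(heads|C1) = 0.56; P(heads|C2) = 0.72; P(heads|C3) = 0.42.
Prior × likelihood for each source: 0.18·0.56=0.1008, 0.53·0.72=0.3816, 0.29·0.42=0.1218. Summing gives P(heads) = 0.60420.
P(Coin 1 | heads) = 0.1008 / 0.60420 = 0.167.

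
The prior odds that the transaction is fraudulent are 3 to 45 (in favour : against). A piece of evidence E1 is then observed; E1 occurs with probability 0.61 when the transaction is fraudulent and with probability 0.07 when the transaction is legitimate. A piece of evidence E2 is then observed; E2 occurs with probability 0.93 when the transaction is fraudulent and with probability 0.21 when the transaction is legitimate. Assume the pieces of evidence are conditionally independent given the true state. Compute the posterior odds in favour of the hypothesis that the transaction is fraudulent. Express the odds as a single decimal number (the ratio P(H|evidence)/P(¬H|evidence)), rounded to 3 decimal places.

Prior odds = 3/45 = 0.066667. In log-odds, ln(0.066667) = -2.7081.
Add log likelihood ratios: ln(8.7143) + ln(4.4286) = 3.6530.
Posterior log-odds = 0.94499, so posterior odds = exp(0.94499) = 2.5728.

Posterior odds ≈ 2.573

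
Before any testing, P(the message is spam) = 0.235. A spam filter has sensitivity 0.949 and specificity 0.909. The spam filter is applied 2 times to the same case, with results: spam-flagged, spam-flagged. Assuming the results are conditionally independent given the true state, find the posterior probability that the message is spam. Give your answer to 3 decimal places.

Let H be the event that the message is spam; start with P(H) = 0.235. P('spam-flagged'|H) = 0.949, P('spam-flagged'|¬H) = 0.091.
Update on result 1 ('spam-flagged'): P(H) ← 0.949·0.2350 / (0.949·0.2350 + 0.091·0.7650) = 0.22301/0.29263 = 0.7621.
Update on result 2 ('spam-flagged'): P(H) ← 0.949·0.7621 / (0.949·0.7621 + 0.091·0.2379) = 0.72324/0.74489 = 0.9709.

Posterior P(H) ≈ 0.971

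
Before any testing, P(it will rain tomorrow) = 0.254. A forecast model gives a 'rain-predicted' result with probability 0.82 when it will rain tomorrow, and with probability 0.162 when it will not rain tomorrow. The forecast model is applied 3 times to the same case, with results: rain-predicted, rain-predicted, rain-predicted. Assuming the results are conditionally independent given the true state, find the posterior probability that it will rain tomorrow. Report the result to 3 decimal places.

Posterior P(H) ≈ 0.978

Let H be the event that it will rain tomorrow; start with P(H) = 0.254. P('rain-predicted'|H) = 0.82, P('rain-predicted'|¬H) = 0.162.
Update on result 1 ('rain-predicted'): P(H) ← 0.82·0.2540 / (0.82·0.2540 + 0.162·0.7460) = 0.20828/0.32913 = 0.6328.
Update on result 2 ('rain-predicted'): P(H) ← 0.82·0.6328 / (0.82·0.6328 + 0.162·0.3672) = 0.51891/0.57839 = 0.8972.
Update on result 3 ('rain-predicted'): P(H) ← 0.82·0.8972 / (0.82·0.8972 + 0.162·0.1028) = 0.73567/0.75233 = 0.9779.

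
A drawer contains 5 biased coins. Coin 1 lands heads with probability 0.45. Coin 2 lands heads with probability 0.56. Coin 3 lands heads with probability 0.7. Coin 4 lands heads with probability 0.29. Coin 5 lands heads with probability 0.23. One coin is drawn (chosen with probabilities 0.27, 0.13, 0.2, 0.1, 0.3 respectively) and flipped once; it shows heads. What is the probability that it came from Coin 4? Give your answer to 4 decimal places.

Posterior probability ≈ 0.0671

P(heads|C1) = 0.45; P(heads|C2) = 0.56; P(heads|C3) = 0.7; P(heads|C4) = 0.29; P(heads|C5) = 0.23.
Prior × likelihood for each source: 0.27·0.45=0.1215, 0.13·0.56=0.07280, 0.2·0.7=0.1400, 0.1·0.29=0.02900, 0.3·0.23=0.06900. Summing gives P(heads) = 0.43230.
P(Coin 4 | heads) = 0.02900 / 0.43230 = 0.0671.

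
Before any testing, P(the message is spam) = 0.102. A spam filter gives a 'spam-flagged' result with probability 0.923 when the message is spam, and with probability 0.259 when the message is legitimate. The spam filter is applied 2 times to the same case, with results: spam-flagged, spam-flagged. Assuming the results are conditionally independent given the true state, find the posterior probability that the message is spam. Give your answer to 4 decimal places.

With H the event that the message is spam, the joint likelihood of the observed sequence is P(data|H) = 0.923·0.923 = 0.85193 and P(data|¬H) = 0.259·0.259 = 0.067081.
Bayes: P(H|data) = 0.102·0.85193 / (0.102·0.85193 + 0.898·0.067081) = 0.086897/0.14714 = 0.5906.

Posterior P(H) ≈ 0.5906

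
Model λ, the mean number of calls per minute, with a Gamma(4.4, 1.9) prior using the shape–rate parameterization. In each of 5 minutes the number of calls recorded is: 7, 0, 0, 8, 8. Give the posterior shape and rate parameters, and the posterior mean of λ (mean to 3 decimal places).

Posterior: Gamma(shape=27.4, rate=6.9); mean ≈ 3.971

The Poisson likelihood adds the total count to the shape and the number of exposure periods to the rate. Here ∑xᵢ = 23 and n = 5, so shape 4.4→27.4 and rate 1.9→6.9.
Posterior mean = shape/rate = 27.4/6.9 = 3.971.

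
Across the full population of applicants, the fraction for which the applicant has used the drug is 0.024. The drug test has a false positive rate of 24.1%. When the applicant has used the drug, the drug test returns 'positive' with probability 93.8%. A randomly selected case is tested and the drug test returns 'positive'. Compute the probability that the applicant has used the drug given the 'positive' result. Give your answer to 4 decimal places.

P(H | E) ≈ 0.0873

Let H be the event that the applicant has used the drug. P(H) = 0.024, so P(¬H) = 0.976. With E the 'positive' result, P(E|H) = 0.938 and P(E|¬H) = 0.241.
P(E) = 0.938·0.024 + 0.241·0.976 = 0.022512 + 0.23522 = 0.25773.
By Bayes' theorem, P(H|E) = 0.022512 / 0.25773 = 0.0873.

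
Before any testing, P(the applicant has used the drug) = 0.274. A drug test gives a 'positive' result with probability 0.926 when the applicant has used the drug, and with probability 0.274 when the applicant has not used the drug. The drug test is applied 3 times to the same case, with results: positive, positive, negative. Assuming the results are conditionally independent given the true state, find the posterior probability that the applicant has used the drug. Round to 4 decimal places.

Posterior P(H) ≈ 0.3053

With H the event that the applicant has used the drug, the joint likelihood of the observed sequence is P(data|H) = 0.926·0.926·0.074 = 0.063453 and P(data|¬H) = 0.274·0.274·0.726 = 0.054505.
Bayes: P(H|data) = 0.274·0.063453 / (0.274·0.063453 + 0.726·0.054505) = 0.017386/0.056957 = 0.3053.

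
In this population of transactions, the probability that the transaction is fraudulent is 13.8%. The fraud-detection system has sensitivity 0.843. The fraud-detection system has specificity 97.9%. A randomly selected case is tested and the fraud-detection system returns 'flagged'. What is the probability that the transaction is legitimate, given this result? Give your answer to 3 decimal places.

Let H be the event that the transaction is fraudulent. P(H) = 0.138, so P(¬H) = 0.862. With E the 'flagged' result, P(E|H) = 0.843 and P(E|¬H) = 0.021.
P(E) = 0.843·0.138 + 0.021·0.862 = 0.11633 + 0.018102 = 0.13444.
By Bayes' theorem, P(H|E) = 0.11633 / 0.13444 = 0.865. Hence P(¬H|E) = 1 − 0.865 = 0.135.

P(¬H | E) ≈ 0.135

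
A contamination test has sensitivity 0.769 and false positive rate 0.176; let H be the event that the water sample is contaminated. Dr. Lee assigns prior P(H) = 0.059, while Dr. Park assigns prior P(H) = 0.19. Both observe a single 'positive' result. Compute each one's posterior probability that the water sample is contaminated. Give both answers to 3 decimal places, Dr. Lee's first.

Dr. Lee: 0.215; Dr. Park: 0.506

P('+'|H) = 0.769, P('+'|¬H) = 0.176.
Dr. Lee: numerator 0.769·0.059 = 0.045371; evidence = 0.045371+0.176·0.941 = 0.21099; posterior = 0.215.
Dr. Park: numerator 0.769·0.19 = 0.14611; evidence = 0.14611+0.176·0.81 = 0.28867; posterior = 0.506.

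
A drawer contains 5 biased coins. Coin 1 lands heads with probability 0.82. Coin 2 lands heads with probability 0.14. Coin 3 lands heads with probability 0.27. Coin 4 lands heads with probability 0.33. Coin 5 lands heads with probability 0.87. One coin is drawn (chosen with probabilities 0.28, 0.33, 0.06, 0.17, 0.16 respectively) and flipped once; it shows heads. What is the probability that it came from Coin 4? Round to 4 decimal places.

Posterior probability ≈ 0.1151

P(heads|C1) = 0.82; P(heads|C2) = 0.14; P(heads|C3) = 0.27; P(heads|C4) = 0.33; P(heads|C5) = 0.87.
Prior × likelihood for each source: 0.28·0.82=0.2296, 0.33·0.14=0.04620, 0.06·0.27=0.01620, 0.17·0.33=0.05610, 0.16·0.87=0.1392. Summing gives P(heads) = 0.48730.
P(Coin 4 | heads) = 0.05610 / 0.48730 = 0.1151.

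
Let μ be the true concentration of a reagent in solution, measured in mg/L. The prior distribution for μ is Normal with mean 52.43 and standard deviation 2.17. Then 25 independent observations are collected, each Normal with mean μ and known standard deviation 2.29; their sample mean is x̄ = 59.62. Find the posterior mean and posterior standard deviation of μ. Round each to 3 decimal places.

Prior precision 1/τ₀² = 1/2.17² = 0.212364; data precision n/σ² = 25/2.29² = 4.76726.
Posterior precision = 0.212364 + 4.76726 = 4.97963, giving posterior SD = 1/√4.97963 = 0.448.
Posterior mean = (0.212364·52.43 + 4.76726·59.62) / 4.97963 = 59.313.

Posterior mean ≈ 59.313; posterior SD ≈ 0.448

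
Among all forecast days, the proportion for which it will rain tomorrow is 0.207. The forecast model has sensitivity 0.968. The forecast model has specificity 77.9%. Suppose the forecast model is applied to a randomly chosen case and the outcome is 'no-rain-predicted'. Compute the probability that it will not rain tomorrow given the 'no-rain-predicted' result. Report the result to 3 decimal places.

P(¬H | E) ≈ 0.989

Write H for 'it will rain tomorrow'. Prior odds H:¬H = 0.207/0.793 = 0.26103. For the 'no-rain-predicted' outcome, the likelihood ratio is 0.032/0.779 = 0.041078.
Posterior odds = 0.26103 × 0.041078 = 0.010723, so P(H|E) = 0.010723/(1+0.010723) = 0.011. Then P(¬H|E) = 1 − 0.011 = 0.989.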